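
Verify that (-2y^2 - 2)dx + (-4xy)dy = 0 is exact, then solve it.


Check exactness: ∂M/∂y = -4y and ∂N/∂x = -4y; equal, so the equation is exact.
Integrate M with respect to x (treating y as constant): ∫M dx = -2xy^2 - 2x + h(y).
Differentiate w.r.t. y and set equal to N: all terms match, so h'(y) = 0 and h is a constant absorbed into C.
General solution: -2xy^2 - 2x = C.


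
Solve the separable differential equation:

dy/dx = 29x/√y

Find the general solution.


Separate: √y dy = 29x dx.
Integrate: (2/3)y^(3/2) = (29/2)x² + C.


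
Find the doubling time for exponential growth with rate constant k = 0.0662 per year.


Exponential growth: P(t) = P₀ e^(0.0662t). Set P(t)/P₀ = 2: e^(0.0662t) = 2.
Solve: t = ln(2)/0.0662 ≈ 10.47 years.


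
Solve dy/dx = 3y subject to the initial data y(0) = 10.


General solution of y' = 3y is y = Ce^(3x).
Apply y(0) = 10: C = 10.
Particular solution: y = 10e^(3x).


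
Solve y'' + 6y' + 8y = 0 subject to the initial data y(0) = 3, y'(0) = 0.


Characteristic roots of r² + 6r + 8 = 0 are -2, -4.
General solution y = c₁ e^(-2x) + c₂ e^(-4x).
Apply y(0) = 3: c₁ + c₂ = 3. Apply y'(0) = 0: -2 c₁ - 4 c₂ = 0.
Solve: c₁ = 6, c₂ = -3.
Particular solution: y = 6e^(-2x) - 3e^(-4x).


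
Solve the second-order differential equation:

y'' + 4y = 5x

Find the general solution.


Homogeneous: r² + 4 = 0 ⇒ r = ±2i, y_h = C₁cos(2x) + C₂sin(2x).
Polynomial forcing; try y_p = Ax + B. Then y_p'' + 4 y_p = 4(Ax + B) = 5x, so B = 0 and A = 5/4.
General solution: y = C₁cos(2x) + C₂sin(2x) + (5/4)x.


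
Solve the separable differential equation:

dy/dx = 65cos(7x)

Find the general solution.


g(y) = 1, so integrate directly: y = ∫ 65cos(7x) dx = (65/7)sin(7x) + C.


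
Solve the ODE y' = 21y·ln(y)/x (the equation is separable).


Separate: dy/[y ln(y)] = 21 dx/x.
Substitute u = ln(y): du/u = 21 dx/x.
Integrate: ln|ln(y)| = 21ln|x| + C₀, hence ln(y) = C·x^21.


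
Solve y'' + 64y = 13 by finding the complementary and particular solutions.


Homogeneous part: r² + 64 = 0 ⇒ r = ±8i, so y_h = C₁cos(8x) + C₂sin(8x).
Try constant y_p = A; plug in: 64A = 13 ⇒ A = 13/64.
General solution: y = C₁cos(8x) + C₂sin(8x) + 13/64.


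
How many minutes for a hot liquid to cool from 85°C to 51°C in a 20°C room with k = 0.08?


From T(t) = T_a + (T₀ - T_a)e^(-kt), set T(t) = 51:
(51 - 20) / (85 - 20) = e^(-0.08t), so t = -ln(0.477)/0.08 ≈ 9.3 minutes.


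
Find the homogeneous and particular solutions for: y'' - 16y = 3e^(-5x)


Characteristic roots of r² - 16 = 0 are 4, -4.
y_h = C₁e^(4x) + C₂e^(-4x).
Forcing exponent -5 is not a characteristic root; try y_p = Ae^(-5x).
Substitute: A·(25 + (0)·-5 + (-16)) = A·9 = 3, so A = 1/3.
General solution: y = C₁e^(4x) + C₂e^(-4x) + (1/3)e^(-5x).


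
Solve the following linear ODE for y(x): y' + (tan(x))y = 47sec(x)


P(x) = tan(x) ⇒ μ = e^(∫tan(x)dx) = sec(x).
(sec(x) y)' = 47sec²(x) ⇒ sec(x) y = 47tan(x) + C.
Multiply by cos(x): y = 47sin(x) + C·cos(x).


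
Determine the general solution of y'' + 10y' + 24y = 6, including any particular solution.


Characteristic roots of r² + 10r + 24 = 0 are -4, -6.
y_h = C₁e^(-4x) + C₂e^(-6x).
Constant forcing; try y_p = A. Then 24A = 6 ⇒ A = 1/4.
General solution: y = C₁e^(-4x) + C₂e^(-6x) + 1/4.


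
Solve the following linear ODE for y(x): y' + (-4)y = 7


P(x) = -4 ⇒ μ = e^(-4x).
(μ y)' = 7e^(-4x) ⇒ μ y = -(7/4)e^(-4x) + C.
Divide by μ: y = -7/4 + Ce^(4x).


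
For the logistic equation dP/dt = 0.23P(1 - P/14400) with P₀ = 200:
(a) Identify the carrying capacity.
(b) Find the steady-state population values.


Logistic ODE dP/dt = 0.23P(1 - P/14400) has equilibria where dP/dt = 0, i.e. P = 0 or P = 14400.
The coefficient (1 - P/K) = 0 when P = K, identifying K = 14400 as the carrying capacity.
(a) K = 14400; (b) equilibria P = 0 and P = 14400.


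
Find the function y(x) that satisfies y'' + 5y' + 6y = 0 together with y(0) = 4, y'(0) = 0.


Characteristic roots of r² + 5r + 6 = 0 are -3, -2.
General solution y = c₁ e^(-3x) + c₂ e^(-2x).
Apply y(0) = 4: c₁ + c₂ = 4. Apply y'(0) = 0: -3 c₁ - 2 c₂ = 0.
Solve: c₁ = -8, c₂ = 12.
Particular solution: y = -8e^(-3x) + 12e^(-2x).


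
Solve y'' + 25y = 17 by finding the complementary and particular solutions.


Homogeneous part: r² + 25 = 0 ⇒ r = ±5i, so y_h = C₁cos(5x) + C₂sin(5x).
Try constant y_p = A; plug in: 25A = 17 ⇒ A = 17/25.
General solution: y = C₁cos(5x) + C₂sin(5x) + 17/25.


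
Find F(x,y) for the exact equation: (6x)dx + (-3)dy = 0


Check exactness: ∂M/∂y = 0 and ∂N/∂x = 0; equal, so the equation is exact.
Integrate M with respect to x (treating y as constant): ∫M dx = 3x^2 + h(y).
Differentiate w.r.t. y and set equal to N: the x-dependent terms already match, leaving h'(y) = -3. Integrate: h(y) = -3y.
So F(x,y) = 3x^2 - 3y.
General solution: 3x^2 - 3y = C.


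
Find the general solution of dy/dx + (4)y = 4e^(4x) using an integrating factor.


P(x) = 4 ⇒ μ = e^(4x).
(μ y)' = 4e^(8x) ⇒ μ y = (4/8)e^(8x) + C.
Divide by μ: y = (1/2)e^(4x) + Ce^(-4x).


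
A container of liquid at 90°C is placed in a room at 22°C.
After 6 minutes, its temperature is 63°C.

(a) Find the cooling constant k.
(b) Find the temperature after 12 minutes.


Newton's law: T(t) = T_a + (T₀ - T_a)e^(-kt).
(a) Use T(6) = 63: (63 - 22)/(90 - 22) = e^(-k·6), so k = -ln(0.603)/6 ≈ 0.0843.
(b) Apply k to t = 12: T(12) = 22 + (68)e^(-1.012) ≈ 46.7°C.


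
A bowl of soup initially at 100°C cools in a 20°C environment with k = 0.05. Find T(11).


Newton's law: dT/dt = -k(T - T_a) has solution T(t) = T_a + (T₀ - T_a)e^(-kt).
Plug in T_a = 20, T₀ = 100, k = 0.05, t = 11: T(11) = 20 + (80)e^(-0.55) ≈ 66.2°C.


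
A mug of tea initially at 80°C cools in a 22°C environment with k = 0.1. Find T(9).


Newton's law: dT/dt = -k(T - T_a) has solution T(t) = T_a + (T₀ - T_a)e^(-kt).
Plug in T_a = 22, T₀ = 80, k = 0.1, t = 9: T(9) = 22 + (58)e^(-0.90) ≈ 45.6°C.


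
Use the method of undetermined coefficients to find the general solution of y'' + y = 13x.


Homogeneous: r² + 1 = 0 ⇒ r = ±1i, y_h = C₁cos(x) + C₂sin(x).
Polynomial forcing; try y_p = Ax + B. Then y_p'' + 1 y_p = 1(Ax + B) = 13x, so B = 0 and A = 13.
General solution: y = C₁cos(x) + C₂sin(x) + 13x.


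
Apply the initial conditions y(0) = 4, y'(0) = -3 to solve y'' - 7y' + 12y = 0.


Characteristic roots of r² - 7r + 12 = 0 are 3, 4.
General solution y = c₁ e^(3x) + c₂ e^(4x).
Apply y(0) = 4: c₁ + c₂ = 4. Apply y'(0) = -3: 3 c₁ + 4 c₂ = -3.
Solve: c₁ = 19, c₂ = -15.
Particular solution: y = 19e^(3x) - 15e^(4x).


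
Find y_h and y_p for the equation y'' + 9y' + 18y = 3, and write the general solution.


Characteristic roots of r² + 9r + 18 = 0 are -3, -6.
y_h = C₁e^(-3x) + C₂e^(-6x).
Constant forcing; try y_p = A. Then 18A = 3 ⇒ A = 1/6.
General solution: y = C₁e^(-3x) + C₂e^(-6x) + 1/6.


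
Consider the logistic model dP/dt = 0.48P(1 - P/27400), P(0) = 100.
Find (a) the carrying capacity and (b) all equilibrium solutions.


Logistic ODE dP/dt = 0.48P(1 - P/27400) has equilibria where dP/dt = 0, i.e. P = 0 or P = 27400.
The coefficient (1 - P/K) = 0 when P = K, identifying K = 27400 as the carrying capacity.
(a) K = 27400; (b) equilibria P = 0 and P = 27400.


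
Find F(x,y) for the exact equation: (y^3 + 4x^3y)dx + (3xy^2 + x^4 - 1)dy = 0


Check exactness: ∂M/∂y = 3y^2 + 4x^3 and ∂N/∂x = 3y^2 + 4x^3; equal, so the equation is exact.
Integrate M with respect to x (treating y as constant): ∫M dx = xy^3 + x^4y + h(y).
Differentiate w.r.t. y and set equal to N: the x-dependent terms already match, leaving h'(y) = -1. Integrate: h(y) = -y.
So F(x,y) = xy^3 + x^4y - y.
General solution: xy^3 + x^4y - y = C.


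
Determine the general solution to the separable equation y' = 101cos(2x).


g(y) = 1, so integrate directly: y = ∫ 101cos(2x) dx = (101/2)sin(2x) + C.


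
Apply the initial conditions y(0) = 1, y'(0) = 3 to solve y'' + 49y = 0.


Characteristic roots of r² + 49 = 0 are ±7i, so y = C₁cos(7x) + C₂sin(7x).
Apply y(0) = 1: C₁ = 1. Differentiate and apply y'(0) = 3: 7·C₂ = 3, so C₂ = 3/7.
Particular solution: y = cos(7x) + (3/7)sin(7x).


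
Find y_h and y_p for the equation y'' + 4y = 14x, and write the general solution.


Homogeneous: r² + 4 = 0 ⇒ r = ±2i, y_h = C₁cos(2x) + C₂sin(2x).
Polynomial forcing; try y_p = Ax + B. Then y_p'' + 4 y_p = 4(Ax + B) = 14x, so B = 0 and A = 7/2.
General solution: y = C₁cos(2x) + C₂sin(2x) + (7/2)x.


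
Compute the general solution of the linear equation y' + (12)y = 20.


P(x) = 12, Q(x) = 20; integrating factor μ = e^(12x).
(μ y)' = 20e^(12x) ⇒ μ y = (5/3)e^(12x) + C.
Divide by μ: y = 5/3 + Ce^(-12x).


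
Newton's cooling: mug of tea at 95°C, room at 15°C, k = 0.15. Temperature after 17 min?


Newton's law: dT/dt = -k(T - T_a) has solution T(t) = T_a + (T₀ - T_a)e^(-kt).
Plug in T_a = 15, T₀ = 95, k = 0.15, t = 17: T(17) = 15 + (80)e^(-2.55) ≈ 21.2°C.


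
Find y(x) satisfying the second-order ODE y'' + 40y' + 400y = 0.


Characteristic equation: r² + 40r + 400 = 0, i.e. (r + 20)² = 0.
Repeated root r = -20; include an x factor for the second linearly independent solution.
General solution: y = (C₁ + C₂x)e^(-20x).


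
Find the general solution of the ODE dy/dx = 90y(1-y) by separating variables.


Separate: dy/[y(1-y)] = 90 dx.
Partial fractions: 1/[y(1-y)] = 1/y + 1/(1-y).
Integrate: ln|y/(1-y)| = 90x + C₀.
Solve for y: y = 1/(1 + Ce^(-90x)).


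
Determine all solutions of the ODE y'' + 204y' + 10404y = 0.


Characteristic equation: r² + 204r + 10404 = 0, i.e. (r + 102)² = 0.
Repeated root r = -102; include an x factor for the second linearly independent solution.
General solution: y = (C₁ + C₂x)e^(-102x).


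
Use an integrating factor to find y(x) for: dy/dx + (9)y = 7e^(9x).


P(x) = 9 ⇒ μ = e^(9x).
(μ y)' = 7e^(18x) ⇒ μ y = (7/18)e^(18x) + C.
Divide by μ: y = (7/18)e^(9x) + Ce^(-9x).


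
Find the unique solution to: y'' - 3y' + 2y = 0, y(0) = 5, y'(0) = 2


Characteristic roots of r² - 3r + 2 = 0 are 2, 1.
General solution y = c₁ e^(2x) + c₂ e^(x).
Apply y(0) = 5: c₁ + c₂ = 5. Apply y'(0) = 2: 2 c₁ + 1 c₂ = 2.
Solve: c₁ = -3, c₂ = 8.
Particular solution: y = -3e^(2x) + 8e^(x).


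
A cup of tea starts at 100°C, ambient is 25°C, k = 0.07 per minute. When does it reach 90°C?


From T(t) = T_a + (T₀ - T_a)e^(-kt), set T(t) = 90:
(90 - 25) / (100 - 25) = e^(-0.07t), so t = -ln(0.867)/0.07 ≈ 2.0 minutes.


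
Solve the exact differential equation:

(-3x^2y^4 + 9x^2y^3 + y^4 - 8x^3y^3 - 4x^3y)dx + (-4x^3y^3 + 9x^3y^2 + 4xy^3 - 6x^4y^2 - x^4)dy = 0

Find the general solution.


Check exactness: ∂M/∂y = -12x^2y^3 + 27x^2y^2 + 4y^3 - 24x^3y^2 - 4x^3 and ∂N/∂x = -12x^2y^3 + 27x^2y^2 + 4y^3 - 24x^3y^2 - 4x^3; equal, so the equation is exact.
Integrate M with respect to x (treating y as constant): ∫M dx = -x^3y^4 + 3x^3y^3 + xy^4 - 2x^4y^3 - x^4y + h(y).
Differentiate w.r.t. y and set equal to N: all terms match, so h'(y) = 0 and h is a constant absorbed into C.
General solution: -x^3y^4 + 3x^3y^3 + xy^4 - 2x^4y^3 - x^4y = C.


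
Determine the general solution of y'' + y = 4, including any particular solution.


Homogeneous part: r² + 1 = 0 ⇒ r = ±1i, so y_h = C₁cos(x) + C₂sin(x).
Try constant y_p = A; plug in: 1A = 4 ⇒ A = 4.
General solution: y = C₁cos(x) + C₂sin(x) + 4.


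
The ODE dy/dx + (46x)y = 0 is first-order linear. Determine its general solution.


P(x) = 46x ⇒ μ = e^(23x²).
Q(x) = 0 so μ y is constant: y = Ce^(-23x²).


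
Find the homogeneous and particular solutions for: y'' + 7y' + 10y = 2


Characteristic roots of r² + 7r + 10 = 0 are -5, -2.
y_h = C₁e^(-5x) + C₂e^(-2x).
Constant forcing; try y_p = A. Then 10A = 2 ⇒ A = 1/5.
General solution: y = C₁e^(-5x) + C₂e^(-2x) + 1/5.


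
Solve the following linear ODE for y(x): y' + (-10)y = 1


P(x) = -10 ⇒ μ = e^(-10x).
(μ y)' = e^(-10x) ⇒ μ y = -(1/10)e^(-10x) + C.
Divide by μ: y = -1/10 + Ce^(10x).


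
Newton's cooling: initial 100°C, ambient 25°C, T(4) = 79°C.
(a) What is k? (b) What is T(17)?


Newton's law: T(t) = T_a + (T₀ - T_a)e^(-kt).
(a) Use T(4) = 79: (79 - 25)/(100 - 25) = e^(-k·4), so k = -ln(0.720)/4 ≈ 0.0821.
(b) Apply k to t = 17: T(17) = 25 + (75)e^(-1.396) ≈ 43.6°C.


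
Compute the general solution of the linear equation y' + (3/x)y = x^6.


P(x) = 3/x ⇒ μ = x^3.
(x^3 y)' = x^3·x^6 = x^9.
Integrate: x^3 y = x^10/(10) + C.
Solve for y: y = (1/10)x^7 + C/x^3.


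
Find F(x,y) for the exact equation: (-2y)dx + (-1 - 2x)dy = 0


Check exactness: ∂M/∂y = -2 and ∂N/∂x = -2; equal, so the equation is exact.
Integrate M with respect to x (treating y as constant): ∫M dx = -2xy + h(y).
Differentiate w.r.t. y and set equal to N: the x-dependent terms already match, leaving h'(y) = -1. Integrate: h(y) = -y.
So F(x,y) = -y - 2xy.
General solution: -y - 2xy = C.


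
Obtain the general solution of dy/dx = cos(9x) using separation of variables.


g(y) = 1, so integrate directly: y = ∫ cos(9x) dx = (1/9)sin(9x) + C.


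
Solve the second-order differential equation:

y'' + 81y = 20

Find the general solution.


Homogeneous part: r² + 81 = 0 ⇒ r = ±9i, so y_h = C₁cos(9x) + C₂sin(9x).
Try constant y_p = A; plug in: 81A = 20 ⇒ A = 20/81.
General solution: y = C₁cos(9x) + C₂sin(9x) + 20/81.


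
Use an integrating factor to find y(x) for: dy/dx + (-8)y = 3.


P(x) = -8 ⇒ μ = e^(-8x).
(μ y)' = 3e^(-8x) ⇒ μ y = -(3/8)e^(-8x) + C.
Divide by μ: y = -3/8 + Ce^(8x).


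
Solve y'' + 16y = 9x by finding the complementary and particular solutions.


Homogeneous: r² + 16 = 0 ⇒ r = ±4i, y_h = C₁cos(4x) + C₂sin(4x).
Polynomial forcing; try y_p = Ax + B. Then y_p'' + 16 y_p = 16(Ax + B) = 9x, so B = 0 and A = 9/16.
General solution: y = C₁cos(4x) + C₂sin(4x) + (9/16)x.


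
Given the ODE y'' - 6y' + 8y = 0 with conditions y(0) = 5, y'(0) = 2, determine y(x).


Characteristic roots of r² - 6r + 8 = 0 are 4, 2.
General solution y = c₁ e^(4x) + c₂ e^(2x).
Apply y(0) = 5: c₁ + c₂ = 5. Apply y'(0) = 2: 4 c₁ + 2 c₂ = 2.
Solve: c₁ = -4, c₂ = 9.
Particular solution: y = -4e^(4x) + 9e^(2x).


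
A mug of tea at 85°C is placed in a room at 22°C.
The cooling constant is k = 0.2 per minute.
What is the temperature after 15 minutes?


Newton's law: dT/dt = -k(T - T_a) has solution T(t) = T_a + (T₀ - T_a)e^(-kt).
Plug in T_a = 22, T₀ = 85, k = 0.2, t = 15: T(15) = 22 + (63)e^(-3.00) ≈ 25.1°C.


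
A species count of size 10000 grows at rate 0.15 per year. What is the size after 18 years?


The ODE dP/dt = 0.15P has solution P(t) = P(0)e^(0.15t).
Substitute P(0) = 10000 and t = 18: P(18) = 10000 e^(2.70) ≈ 148797.


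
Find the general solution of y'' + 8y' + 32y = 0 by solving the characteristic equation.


Characteristic equation: r² + 8r + 32 = 0.
Discriminant is negative; roots r = -4 ± 4i (complex conjugate pair).
General solution uses e^(α x)(C₁ cos(β x) + C₂ sin(β x)): y = e^(-4x)(C₁cos(4x) + C₂sin(4x)).


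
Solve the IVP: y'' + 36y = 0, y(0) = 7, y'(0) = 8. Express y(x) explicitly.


Characteristic roots of r² + 36 = 0 are ±6i, so y = C₁cos(6x) + C₂sin(6x).
Apply y(0) = 7: C₁ = 7. Differentiate and apply y'(0) = 8: 6·C₂ = 8, so C₂ = 4/3.
Particular solution: y = 7cos(6x) + (4/3)sin(6x).


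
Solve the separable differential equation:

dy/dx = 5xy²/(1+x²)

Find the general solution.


Separate: dy/y² = 5x/(1+x²) dx.
Integrate LHS: ∫ dy/y² = -1/y.
Integrate RHS via u = 1+x²: (5/2)ln(1+x²) + C.
Result: -1/y = (5/2)ln(1+x²) + C.


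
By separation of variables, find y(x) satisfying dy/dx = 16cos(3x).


g(y) = 1, so integrate directly: y = ∫ 16cos(3x) dx = (16/3)sin(3x) + C.


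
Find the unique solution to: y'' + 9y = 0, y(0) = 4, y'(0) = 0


Characteristic roots of r² + 9 = 0 are ±3i, so y = C₁cos(3x) + C₂sin(3x).
Apply y(0) = 4: C₁ = 4. Differentiate and apply y'(0) = 0: 3·C₂ = 0, so C₂ = 0.
Particular solution: y = 4cos(3x).


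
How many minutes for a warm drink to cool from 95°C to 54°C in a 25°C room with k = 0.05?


From T(t) = T_a + (T₀ - T_a)e^(-kt), set T(t) = 54:
(54 - 25) / (95 - 25) = e^(-0.05t), so t = -ln(0.414)/0.05 ≈ 17.6 minutes.


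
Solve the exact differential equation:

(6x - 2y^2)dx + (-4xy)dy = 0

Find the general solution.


Check exactness: ∂M/∂y = -4y and ∂N/∂x = -4y; equal, so the equation is exact.
Integrate M with respect to x (treating y as constant): ∫M dx = 3x^2 - 2xy^2 + h(y).
Differentiate w.r.t. y and set equal to N: all terms match, so h'(y) = 0 and h is a constant absorbed into C.
General solution: 3x^2 - 2xy^2 = C.


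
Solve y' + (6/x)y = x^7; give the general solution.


P(x) = 6/x ⇒ μ = x^6.
(x^6 y)' = x^6·x^7 = x^13.
Integrate: x^6 y = x^14/(14) + C.
Solve for y: y = (1/14)x^8 + C/x^6.


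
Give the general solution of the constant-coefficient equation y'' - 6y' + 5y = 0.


Characteristic equation: r² - 6r + 5 = 0.
Factor: (r - 1)(r - 5) = 0 ⇒ r = 1, 5 (distinct real).
General solution: y = C₁e^(x) + C₂e^(5x).


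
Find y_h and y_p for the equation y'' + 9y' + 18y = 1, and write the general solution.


Characteristic roots of r² + 9r + 18 = 0 are -3, -6.
y_h = C₁e^(-3x) + C₂e^(-6x).
Constant forcing; try y_p = A. Then 18A = 1 ⇒ A = 1/18.
General solution: y = C₁e^(-3x) + C₂e^(-6x) + 1/18.


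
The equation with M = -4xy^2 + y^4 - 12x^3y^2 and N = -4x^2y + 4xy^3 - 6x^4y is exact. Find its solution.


Check exactness: ∂M/∂y = -8xy + 4y^3 - 24x^3y and ∂N/∂x = -8xy + 4y^3 - 24x^3y; equal, so the equation is exact.
Integrate M with respect to x (treating y as constant): ∫M dx = -2x^2y^2 + xy^4 - 3x^4y^2 + h(y).
Differentiate w.r.t. y and set equal to N: all terms match, so h'(y) = 0 and h is a constant absorbed into C.
General solution: -2x^2y^2 + xy^4 - 3x^4y^2 = C.


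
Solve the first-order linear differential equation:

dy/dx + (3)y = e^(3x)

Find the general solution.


P(x) = 3 ⇒ μ = e^(3x).
(μ y)' = e^(6x) ⇒ μ y = (1/6)e^(6x) + C.
Divide by μ: y = (1/6)e^(3x) + Ce^(-3x).


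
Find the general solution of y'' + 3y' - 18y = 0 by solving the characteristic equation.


Characteristic equation: r² + 3r - 18 = 0.
Factor: (r + 6)(r - 3) = 0 ⇒ r = -6, 3 (distinct real).
General solution: y = C₁e^(-6x) + C₂e^(3x).


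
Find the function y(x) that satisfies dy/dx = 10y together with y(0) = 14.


General solution of y' = 10y is y = Ce^(10x).
Apply y(0) = 14: C = 14.
Particular solution: y = 14e^(10x).


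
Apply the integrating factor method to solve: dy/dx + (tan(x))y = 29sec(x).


P(x) = tan(x) ⇒ μ = e^(∫tan(x)dx) = sec(x).
(sec(x) y)' = 29sec²(x) ⇒ sec(x) y = 29tan(x) + C.
Multiply by cos(x): y = 29sin(x) + C·cos(x).


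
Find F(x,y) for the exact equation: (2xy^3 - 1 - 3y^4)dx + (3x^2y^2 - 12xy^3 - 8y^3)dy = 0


Check exactness: ∂M/∂y = 6xy^2 - 12y^3 and ∂N/∂x = 6xy^2 - 12y^3; equal, so the equation is exact.
Integrate M with respect to x (treating y as constant): ∫M dx = x^2y^3 - x - 3xy^4 + h(y).
Differentiate w.r.t. y and set equal to N: the x-dependent terms already match, leaving h'(y) = -8y^3. Integrate: h(y) = -2y^4.
So F(x,y) = x^2y^3 - x - 3xy^4 - 2y^4.
General solution: x^2y^3 - x - 3xy^4 - 2y^4 = C.


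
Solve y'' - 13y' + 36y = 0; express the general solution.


Characteristic equation: r² - 13r + 36 = 0.
Factor: (r - 9)(r - 4) = 0 ⇒ r = 9, 4 (distinct real).
General solution: y = C₁e^(9x) + C₂e^(4x).


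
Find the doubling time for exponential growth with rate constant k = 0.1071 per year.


Exponential growth: P(t) = P₀ e^(0.1071t). Set P(t)/P₀ = 2: e^(0.1071t) = 2.
Solve: t = ln(2)/0.1071 ≈ 6.47 years.


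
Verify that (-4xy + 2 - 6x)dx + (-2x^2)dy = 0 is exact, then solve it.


Check exactness: ∂M/∂y = -4x and ∂N/∂x = -4x; equal, so the equation is exact.
Integrate M with respect to x (treating y as constant): ∫M dx = -2x^2y + 2x - 3x^2 + h(y).
Differentiate w.r.t. y and set equal to N: all terms match, so h'(y) = 0 and h is a constant absorbed into C.
General solution: -2x^2y + 2x - 3x^2 = C.


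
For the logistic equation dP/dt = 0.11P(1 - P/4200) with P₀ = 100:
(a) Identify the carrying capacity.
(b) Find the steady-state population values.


Logistic ODE dP/dt = 0.11P(1 - P/4200) has equilibria where dP/dt = 0, i.e. P = 0 or P = 4200.
The coefficient (1 - P/K) = 0 when P = K, identifying K = 4200 as the carrying capacity.
(a) K = 4200; (b) equilibria P = 0 and P = 4200.


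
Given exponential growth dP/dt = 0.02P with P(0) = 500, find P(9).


The ODE dP/dt = 0.02P has solution P(t) = P(0)e^(0.02t).
Substitute P(0) = 500 and t = 9: P(9) = 500 e^(0.18) ≈ 599.


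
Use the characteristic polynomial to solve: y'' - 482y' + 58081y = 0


Characteristic equation: r² - 482r + 58081 = 0, i.e. (r - 241)² = 0.
Repeated root r = 241; include an x factor for the second linearly independent solution.
General solution: y = (C₁ + C₂x)e^(241x).


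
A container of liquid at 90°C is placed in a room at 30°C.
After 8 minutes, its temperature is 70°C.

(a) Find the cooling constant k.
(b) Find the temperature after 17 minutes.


Newton's law: T(t) = T_a + (T₀ - T_a)e^(-kt).
(a) Use T(8) = 70: (70 - 30)/(90 - 30) = e^(-k·8), so k = -ln(0.667)/8 ≈ 0.0507.
(b) Apply k to t = 17: T(17) = 30 + (60)e^(-0.862) ≈ 55.3°C.


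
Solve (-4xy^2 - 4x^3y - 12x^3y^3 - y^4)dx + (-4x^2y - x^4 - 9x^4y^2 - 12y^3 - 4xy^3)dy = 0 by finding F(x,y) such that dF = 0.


Check exactness: ∂M/∂y = -8xy - 4x^3 - 36x^3y^2 - 4y^3 and ∂N/∂x = -8xy - 4x^3 - 36x^3y^2 - 4y^3; equal, so the equation is exact.
Integrate M with respect to x (treating y as constant): ∫M dx = -2x^2y^2 - x^4y - 3x^4y^3 - xy^4 + h(y).
Differentiate w.r.t. y and set equal to N: the x-dependent terms already match, leaving h'(y) = -12y^3. Integrate: h(y) = -3y^4.
So F(x,y) = -2x^2y^2 - x^4y - 3x^4y^3 - 3y^4 - xy^4.
General solution: -2x^2y^2 - x^4y - 3x^4y^3 - 3y^4 - xy^4 = C.


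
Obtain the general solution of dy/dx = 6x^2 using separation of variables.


Integrate both sides with respect to x: y = ∫ 6x^2 dx = 2x^3 + C.


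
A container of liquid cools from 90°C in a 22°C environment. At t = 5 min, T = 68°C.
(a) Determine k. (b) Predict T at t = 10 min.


Newton's law: T(t) = T_a + (T₀ - T_a)e^(-kt).
(a) Use T(5) = 68: (68 - 22)/(90 - 22) = e^(-k·5), so k = -ln(0.676)/5 ≈ 0.0782.
(b) Apply k to t = 10: T(10) = 22 + (68)e^(-0.782) ≈ 53.1°C.


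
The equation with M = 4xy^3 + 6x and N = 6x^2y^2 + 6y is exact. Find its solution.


Check exactness: ∂M/∂y = 12xy^2 and ∂N/∂x = 12xy^2; equal, so the equation is exact.
Integrate M with respect to x (treating y as constant): ∫M dx = 2x^2y^3 + 3x^2 + h(y).
Differentiate w.r.t. y and set equal to N: the x-dependent terms already match, leaving h'(y) = 6y. Integrate: h(y) = 3y^2.
So F(x,y) = 2x^2y^3 + 3x^2 + 3y^2.
General solution: 2x^2y^3 + 3x^2 + 3y^2 = C.


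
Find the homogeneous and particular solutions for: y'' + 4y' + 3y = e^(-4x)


Characteristic roots of r² + 4r + 3 = 0 are -1, -3.
y_h = C₁e^(-x) + C₂e^(-3x).
Forcing exponent -4 is not a characteristic root; try y_p = Ae^(-4x).
Substitute: A·(16 + (4)·-4 + (3)) = A·3 = 1, so A = 1/3.
General solution: y = C₁e^(-x) + C₂e^(-3x) + (1/3)e^(-4x).


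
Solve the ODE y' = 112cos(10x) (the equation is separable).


g(y) = 1, so integrate directly: y = ∫ 112cos(10x) dx = (56/5)sin(10x) + C.


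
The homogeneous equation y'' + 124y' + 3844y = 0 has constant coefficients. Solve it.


Characteristic equation: r² + 124r + 3844 = 0, i.e. (r + 62)² = 0.
Repeated root r = -62; include an x factor for the second linearly independent solution.
General solution: y = (C₁ + C₂x)e^(-62x).


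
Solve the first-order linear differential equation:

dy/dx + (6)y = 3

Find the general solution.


P(x) = 6, Q(x) = 3; integrating factor μ = e^(6x).
(μ y)' = 3e^(6x) ⇒ μ y = (1/2)e^(6x) + C.
Divide by μ: y = 1/2 + Ce^(-6x).


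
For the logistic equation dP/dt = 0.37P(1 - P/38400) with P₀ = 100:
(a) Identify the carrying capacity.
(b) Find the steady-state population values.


Logistic ODE dP/dt = 0.37P(1 - P/38400) has equilibria where dP/dt = 0, i.e. P = 0 or P = 38400.
The coefficient (1 - P/K) = 0 when P = K, identifying K = 38400 as the carrying capacity.
(a) K = 38400; (b) equilibria P = 0 and P = 38400.


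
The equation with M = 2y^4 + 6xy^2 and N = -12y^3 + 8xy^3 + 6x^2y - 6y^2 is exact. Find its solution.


Check exactness: ∂M/∂y = 8y^3 + 12xy and ∂N/∂x = 8y^3 + 12xy; equal, so the equation is exact.
Integrate M with respect to x (treating y as constant): ∫M dx = 2xy^4 + 3x^2y^2 + h(y).
Differentiate w.r.t. y and set equal to N: the x-dependent terms already match, leaving h'(y) = -12y^3 - 6y^2. Integrate: h(y) = -3y^4 - 2y^3.
So F(x,y) = -3y^4 + 2xy^4 + 3x^2y^2 - 2y^3.
General solution: -3y^4 + 2xy^4 + 3x^2y^2 - 2y^3 = C.


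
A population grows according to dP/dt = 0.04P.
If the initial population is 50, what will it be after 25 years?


The ODE dP/dt = 0.04P has solution P(t) = P(0)e^(0.04t).
Substitute P(0) = 50 and t = 25: P(25) = 50 e^(1.00) ≈ 136.


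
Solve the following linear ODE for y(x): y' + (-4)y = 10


P(x) = -4 ⇒ μ = e^(-4x).
(μ y)' = 10e^(-4x) ⇒ μ y = -(5/2)e^(-4x) + C.
Divide by μ: y = -5/2 + Ce^(4x).


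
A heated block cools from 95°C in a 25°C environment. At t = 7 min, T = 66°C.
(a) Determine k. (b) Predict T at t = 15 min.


Newton's law: T(t) = T_a + (T₀ - T_a)e^(-kt).
(a) Use T(7) = 66: (66 - 25)/(95 - 25) = e^(-k·7), so k = -ln(0.586)/7 ≈ 0.0764.
(b) Apply k to t = 15: T(15) = 25 + (70)e^(-1.146) ≈ 47.2°C.


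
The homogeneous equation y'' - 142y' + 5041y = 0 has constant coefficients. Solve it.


Characteristic equation: r² - 142r + 5041 = 0, i.e. (r - 71)² = 0.
Repeated root r = 71; include an x factor for the second linearly independent solution.
General solution: y = (C₁ + C₂x)e^(71x).


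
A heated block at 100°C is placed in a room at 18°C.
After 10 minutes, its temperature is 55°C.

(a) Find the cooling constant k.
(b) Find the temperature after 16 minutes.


Newton's law: T(t) = T_a + (T₀ - T_a)e^(-kt).
(a) Use T(10) = 55: (55 - 18)/(100 - 18) = e^(-k·10), so k = -ln(0.451)/10 ≈ 0.0796.
(b) Apply k to t = 16: T(16) = 18 + (82)e^(-1.273) ≈ 41.0°C.


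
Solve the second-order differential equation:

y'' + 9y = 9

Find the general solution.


Homogeneous part: r² + 9 = 0 ⇒ r = ±3i, so y_h = C₁cos(3x) + C₂sin(3x).
Try constant y_p = A; plug in: 9A = 9 ⇒ A = 1.
General solution: y = C₁cos(3x) + C₂sin(3x) + 1.


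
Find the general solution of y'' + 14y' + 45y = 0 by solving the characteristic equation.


Characteristic equation: r² + 14r + 45 = 0.
Factor: (r + 5)(r + 9) = 0 ⇒ r = -5, -9 (distinct real).
General solution: y = C₁e^(-5x) + C₂e^(-9x).


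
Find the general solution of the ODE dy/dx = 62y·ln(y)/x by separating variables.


Separate: dy/[y ln(y)] = 62 dx/x.
Substitute u = ln(y): du/u = 62 dx/x.
Integrate: ln|ln(y)| = 62ln|x| + C₀, hence ln(y) = C·x^62.


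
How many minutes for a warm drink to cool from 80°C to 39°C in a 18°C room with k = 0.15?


From T(t) = T_a + (T₀ - T_a)e^(-kt), set T(t) = 39:
(39 - 18) / (80 - 18) = e^(-0.15t), so t = -ln(0.339)/0.15 ≈ 7.2 minutes.


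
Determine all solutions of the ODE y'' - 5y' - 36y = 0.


Characteristic equation: r² - 5r - 36 = 0.
Factor: (r - 9)(r + 4) = 0 ⇒ r = 9, -4 (distinct real).
General solution: y = C₁e^(9x) + C₂e^(-4x).


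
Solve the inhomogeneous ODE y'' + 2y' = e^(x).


Characteristic roots of r² + 2r = 0 are -2, 0.
y_h = C₁e^(-2x) + C₂.
Forcing exponent 1 is not a characteristic root; try y_p = Ae^(x).
Substitute: A·(1 + (2)·1 + (0)) = A·3 = 1, so A = 1/3.
General solution: y = C₁e^(-2x) + C₂ + (1/3)e^(x).


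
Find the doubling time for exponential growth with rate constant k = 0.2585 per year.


Exponential growth: P(t) = P₀ e^(0.2585t). Set P(t)/P₀ = 2: e^(0.2585t) = 2.
Solve: t = ln(2)/0.2585 ≈ 2.68 years.


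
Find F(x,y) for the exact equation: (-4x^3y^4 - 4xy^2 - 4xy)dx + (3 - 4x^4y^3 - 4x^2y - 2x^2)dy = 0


Check exactness: ∂M/∂y = -16x^3y^3 - 8xy - 4x and ∂N/∂x = -16x^3y^3 - 8xy - 4x; equal, so the equation is exact.
Integrate M with respect to x (treating y as constant): ∫M dx = -x^4y^4 - 2x^2y^2 - 2x^2y + h(y).
Differentiate w.r.t. y and set equal to N: the x-dependent terms already match, leaving h'(y) = 3. Integrate: h(y) = 3y.
So F(x,y) = 3y - x^4y^4 - 2x^2y^2 - 2x^2y.
General solution: 3y - x^4y^4 - 2x^2y^2 - 2x^2y = C.


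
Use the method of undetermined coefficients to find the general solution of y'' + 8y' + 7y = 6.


Characteristic roots of r² + 8r + 7 = 0 are -1, -7.
y_h = C₁e^(-x) + C₂e^(-7x).
Constant forcing; try y_p = A. Then 7A = 6 ⇒ A = 6/7.
General solution: y = C₁e^(-x) + C₂e^(-7x) + 6/7.


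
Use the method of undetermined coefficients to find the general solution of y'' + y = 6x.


Homogeneous: r² + 1 = 0 ⇒ r = ±1i, y_h = C₁cos(x) + C₂sin(x).
Polynomial forcing; try y_p = Ax + B. Then y_p'' + 1 y_p = 1(Ax + B) = 6x, so B = 0 and A = 6.
General solution: y = C₁cos(x) + C₂sin(x) + 6x.


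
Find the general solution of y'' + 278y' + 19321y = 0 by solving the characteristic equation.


Characteristic equation: r² + 278r + 19321 = 0, i.e. (r + 139)² = 0.
Repeated root r = -139; include an x factor for the second linearly independent solution.
General solution: y = (C₁ + C₂x)e^(-139x).


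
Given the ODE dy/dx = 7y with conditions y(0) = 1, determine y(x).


General solution of y' = 7y is y = Ce^(7x).
Apply y(0) = 1: C = 1.
Particular solution: y = e^(7x).


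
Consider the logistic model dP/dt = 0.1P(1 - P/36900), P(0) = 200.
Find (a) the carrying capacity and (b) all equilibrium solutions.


Logistic ODE dP/dt = 0.1P(1 - P/36900) has equilibria where dP/dt = 0, i.e. P = 0 or P = 36900.
The coefficient (1 - P/K) = 0 when P = K, identifying K = 36900 as the carrying capacity.
(a) K = 36900; (b) equilibria P = 0 and P = 36900.


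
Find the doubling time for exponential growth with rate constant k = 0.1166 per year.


Exponential growth: P(t) = P₀ e^(0.1166t). Set P(t)/P₀ = 2: e^(0.1166t) = 2.
Solve: t = ln(2)/0.1166 ≈ 5.94 years.


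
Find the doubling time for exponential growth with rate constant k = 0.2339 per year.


Exponential growth: P(t) = P₀ e^(0.2339t). Set P(t)/P₀ = 2: e^(0.2339t) = 2.
Solve: t = ln(2)/0.2339 ≈ 2.96 years.


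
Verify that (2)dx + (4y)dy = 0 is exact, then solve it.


Check exactness: ∂M/∂y = 0 and ∂N/∂x = 0; equal, so the equation is exact.
Integrate M with respect to x (treating y as constant): ∫M dx = 2x + h(y).
Differentiate w.r.t. y and set equal to N: the x-dependent terms already match, leaving h'(y) = 4y. Integrate: h(y) = 2y^2.
So F(x,y) = 2x + 2y^2.
General solution: 2x + 2y^2 = C.


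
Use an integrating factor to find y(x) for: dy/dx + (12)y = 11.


P(x) = 12, Q(x) = 11; integrating factor μ = e^(12x).
(μ y)' = 11e^(12x) ⇒ μ y = (11/12)e^(12x) + C.
Divide by μ: y = 11/12 + Ce^(-12x).


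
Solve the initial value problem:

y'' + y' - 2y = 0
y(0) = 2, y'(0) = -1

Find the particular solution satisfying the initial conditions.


Characteristic roots of r² + r - 2 = 0 are 1, -2.
General solution y = c₁ e^(x) + c₂ e^(-2x).
Apply y(0) = 2: c₁ + c₂ = 2. Apply y'(0) = -1: 1 c₁ - 2 c₂ = -1.
Solve: c₁ = 1, c₂ = 1.
Particular solution: y = e^(x) + e^(-2x).


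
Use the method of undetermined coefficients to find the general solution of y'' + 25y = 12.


Homogeneous part: r² + 25 = 0 ⇒ r = ±5i, so y_h = C₁cos(5x) + C₂sin(5x).
Try constant y_p = A; plug in: 25A = 12 ⇒ A = 12/25.
General solution: y = C₁cos(5x) + C₂sin(5x) + 12/25.


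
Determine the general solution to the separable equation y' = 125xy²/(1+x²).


Separate: dy/y² = 125x/(1+x²) dx.
Integrate LHS: ∫ dy/y² = -1/y.
Integrate RHS via u = 1+x²: (125/2)ln(1+x²) + C.
Result: -1/y = (125/2)ln(1+x²) + C.


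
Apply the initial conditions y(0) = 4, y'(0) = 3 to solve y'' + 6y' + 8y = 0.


Characteristic roots of r² + 6r + 8 = 0 are -4, -2.
General solution y = c₁ e^(-4x) + c₂ e^(-2x).
Apply y(0) = 4: c₁ + c₂ = 4. Apply y'(0) = 3: -4 c₁ - 2 c₂ = 3.
Solve: c₁ = -11/2, c₂ = 19/2.
Particular solution: y = -(11/2)e^(-4x) + (19/2)e^(-2x).


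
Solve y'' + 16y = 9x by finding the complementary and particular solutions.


Homogeneous: r² + 16 = 0 ⇒ r = ±4i, y_h = C₁cos(4x) + C₂sin(4x).
Polynomial forcing; try y_p = Ax + B. Then y_p'' + 16 y_p = 16(Ax + B) = 9x, so B = 0 and A = 9/16.
General solution: y = C₁cos(4x) + C₂sin(4x) + (9/16)x.


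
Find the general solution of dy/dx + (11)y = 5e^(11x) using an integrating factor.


P(x) = 11 ⇒ μ = e^(11x).
(μ y)' = 5e^(22x) ⇒ μ y = (5/22)e^(22x) + C.
Divide by μ: y = (5/22)e^(11x) + Ce^(-11x).


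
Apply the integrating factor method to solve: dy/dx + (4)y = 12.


P(x) = 4, Q(x) = 12; integrating factor μ = e^(4x).
(μ y)' = 12e^(4x) ⇒ μ y = 3e^(4x) + C.
Divide by μ: y = 3 + Ce^(-4x).


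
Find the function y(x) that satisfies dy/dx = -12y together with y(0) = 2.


General solution of y' = -12y is y = Ce^(-12x).
Apply y(0) = 2: C = 2.
Particular solution: y = 2e^(-12x).


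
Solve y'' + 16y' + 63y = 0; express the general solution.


Characteristic equation: r² + 16r + 63 = 0.
Factor: (r + 7)(r + 9) = 0 ⇒ r = -7, -9 (distinct real).
General solution: y = C₁e^(-7x) + C₂e^(-9x).


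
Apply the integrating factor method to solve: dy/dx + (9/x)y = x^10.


P(x) = 9/x ⇒ μ = x^9.
(x^9 y)' = x^9·x^10 = x^19.
Integrate: x^9 y = x^20/(20) + C.
Solve for y: y = (1/20)x^11 + C/x^9.


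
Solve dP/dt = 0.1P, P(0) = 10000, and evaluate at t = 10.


The ODE dP/dt = 0.1P has solution P(t) = P(0)e^(0.1t).
Substitute P(0) = 10000 and t = 10: P(10) = 10000 e^(1.00) ≈ 27183.


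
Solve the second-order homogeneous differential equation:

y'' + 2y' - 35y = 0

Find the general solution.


Characteristic equation: r² + 2r - 35 = 0.
Factor: (r + 7)(r - 5) = 0 ⇒ r = -7, 5 (distinct real).
General solution: y = C₁e^(-7x) + C₂e^(5x).


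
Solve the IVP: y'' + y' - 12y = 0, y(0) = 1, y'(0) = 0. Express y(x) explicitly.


Characteristic roots of r² + r - 12 = 0 are 3, -4.
General solution y = c₁ e^(3x) + c₂ e^(-4x).
Apply y(0) = 1: c₁ + c₂ = 1. Apply y'(0) = 0: 3 c₁ - 4 c₂ = 0.
Solve: c₁ = 4/7, c₂ = 3/7.
Particular solution: y = (4/7)e^(3x) + (3/7)e^(-4x).


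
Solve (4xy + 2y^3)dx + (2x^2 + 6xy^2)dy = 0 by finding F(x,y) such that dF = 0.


Check exactness: ∂M/∂y = 4x + 6y^2 and ∂N/∂x = 4x + 6y^2; equal, so the equation is exact.
Integrate M with respect to x (treating y as constant): ∫M dx = 2x^2y + 2xy^3 + h(y).
Differentiate w.r.t. y and set equal to N: all terms match, so h'(y) = 0 and h is a constant absorbed into C.
General solution: 2x^2y + 2xy^3 = C.


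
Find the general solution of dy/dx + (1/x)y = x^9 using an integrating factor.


P(x) = 1/x ⇒ μ = x^1.
(x^1 y)' = x^1·x^9 = x^10.
Integrate: x^1 y = x^11/(11) + C.
Solve for y: y = (1/11)x^10 + C/x^1.


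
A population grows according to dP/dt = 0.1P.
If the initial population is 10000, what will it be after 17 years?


The ODE dP/dt = 0.1P has solution P(t) = P(0)e^(0.1t).
Substitute P(0) = 10000 and t = 17: P(17) = 10000 e^(1.70) ≈ 54739.


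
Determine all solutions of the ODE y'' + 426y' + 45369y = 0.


Characteristic equation: r² + 426r + 45369 = 0, i.e. (r + 213)² = 0.
Repeated root r = -213; include an x factor for the second linearly independent solution.
General solution: y = (C₁ + C₂x)e^(-213x).


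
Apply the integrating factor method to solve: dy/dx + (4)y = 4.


P(x) = 4, Q(x) = 4; integrating factor μ = e^(4x).
(μ y)' = 4e^(4x) ⇒ μ y = e^(4x) + C.
Divide by μ: y = 1 + Ce^(-4x).


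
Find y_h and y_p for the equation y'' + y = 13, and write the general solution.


Homogeneous part: r² + 1 = 0 ⇒ r = ±1i, so y_h = C₁cos(x) + C₂sin(x).
Try constant y_p = A; plug in: 1A = 13 ⇒ A = 13.
General solution: y = C₁cos(x) + C₂sin(x) + 13.


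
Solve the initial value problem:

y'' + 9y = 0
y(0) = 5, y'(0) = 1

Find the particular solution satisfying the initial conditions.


Characteristic roots of r² + 9 = 0 are ±3i, so y = C₁cos(3x) + C₂sin(3x).
Apply y(0) = 5: C₁ = 5. Differentiate and apply y'(0) = 1: 3·C₂ = 1, so C₂ = 1/3.
Particular solution: y = 5cos(3x) + (1/3)sin(3x).


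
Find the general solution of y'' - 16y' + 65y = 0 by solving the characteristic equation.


Characteristic equation: r² - 16r + 65 = 0.
Discriminant is negative; roots r = 8 ± 1i (complex conjugate pair).
General solution uses e^(α x)(C₁ cos(β x) + C₂ sin(β x)): y = e^(8x)(C₁cos(x) + C₂sin(x)).


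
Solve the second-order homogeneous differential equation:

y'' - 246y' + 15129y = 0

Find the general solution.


Characteristic equation: r² - 246r + 15129 = 0, i.e. (r - 123)² = 0.
Repeated root r = 123; include an x factor for the second linearly independent solution.
General solution: y = (C₁ + C₂x)e^(123x).


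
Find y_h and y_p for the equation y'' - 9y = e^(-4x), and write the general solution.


Characteristic roots of r² - 9 = 0 are -3, 3.
y_h = C₁e^(-3x) + C₂e^(3x).
Forcing exponent -4 is not a characteristic root; try y_p = Ae^(-4x).
Substitute: A·(16 + (0)·-4 + (-9)) = A·7 = 1, so A = 1/7.
General solution: y = C₁e^(-3x) + C₂e^(3x) + (1/7)e^(-4x).


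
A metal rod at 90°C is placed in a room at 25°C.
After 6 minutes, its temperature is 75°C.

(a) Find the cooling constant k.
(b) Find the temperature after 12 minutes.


Newton's law: T(t) = T_a + (T₀ - T_a)e^(-kt).
(a) Use T(6) = 75: (75 - 25)/(90 - 25) = e^(-k·6), so k = -ln(0.769)/6 ≈ 0.0437.
(b) Apply k to t = 12: T(12) = 25 + (65)e^(-0.525) ≈ 63.5°C.


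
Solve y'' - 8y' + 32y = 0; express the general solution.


Characteristic equation: r² - 8r + 32 = 0.
Discriminant is negative; roots r = 4 ± 4i (complex conjugate pair).
General solution uses e^(α x)(C₁ cos(β x) + C₂ sin(β x)): y = e^(4x)(C₁cos(4x) + C₂sin(4x)).


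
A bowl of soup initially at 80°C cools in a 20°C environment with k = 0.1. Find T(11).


Newton's law: dT/dt = -k(T - T_a) has solution T(t) = T_a + (T₀ - T_a)e^(-kt).
Plug in T_a = 20, T₀ = 80, k = 0.1, t = 11: T(11) = 20 + (60)e^(-1.10) ≈ 40.0°C.


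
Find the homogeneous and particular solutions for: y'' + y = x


Homogeneous: r² + 1 = 0 ⇒ r = ±1i, y_h = C₁cos(x) + C₂sin(x).
Polynomial forcing; try y_p = Ax + B. Then y_p'' + 1 y_p = 1(Ax + B) = x, so B = 0 and A = 1.
General solution: y = C₁cos(x) + C₂sin(x) + x.


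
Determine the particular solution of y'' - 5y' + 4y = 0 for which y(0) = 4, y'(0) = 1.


Characteristic roots of r² - 5r + 4 = 0 are 1, 4.
General solution y = c₁ e^(x) + c₂ e^(4x).
Apply y(0) = 4: c₁ + c₂ = 4. Apply y'(0) = 1: 1 c₁ + 4 c₂ = 1.
Solve: c₁ = 5, c₂ = -1.
Particular solution: y = 5e^(x) - e^(4x).
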